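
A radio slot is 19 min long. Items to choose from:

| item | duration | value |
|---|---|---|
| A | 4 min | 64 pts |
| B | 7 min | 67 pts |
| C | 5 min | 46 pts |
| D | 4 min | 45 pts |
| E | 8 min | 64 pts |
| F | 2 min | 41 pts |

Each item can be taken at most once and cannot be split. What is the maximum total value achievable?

Check high-value combinations within 19 min:
- A+B+C+F: duration 4+7+5+2=18, value 64+67+46+41=218
- A+B+D+F: duration 4+7+4+2=17, value 64+67+45+41=217
- A+C+E+F: duration 4+5+8+2=19, value 64+46+64+41=215
- A+D+E+F: duration 4+4+8+2=18, value 64+45+64+41=214
- B+C+D+F: duration 7+5+4+2=18, value 67+46+45+41=199
Best: 218 pts.

218 pts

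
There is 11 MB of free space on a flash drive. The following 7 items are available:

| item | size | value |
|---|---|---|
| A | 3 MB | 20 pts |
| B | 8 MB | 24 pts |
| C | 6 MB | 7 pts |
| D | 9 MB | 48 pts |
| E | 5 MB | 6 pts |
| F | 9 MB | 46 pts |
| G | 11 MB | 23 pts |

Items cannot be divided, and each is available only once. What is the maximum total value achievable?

Check high-value combinations within 11 MB:
- D: size 9, value 48
- F: size 9, value 46
- A+B: size 3+8=11, value 20+24=44
- A+C: size 3+6=9, value 20+7=27
Best: 48 pts.

48 pts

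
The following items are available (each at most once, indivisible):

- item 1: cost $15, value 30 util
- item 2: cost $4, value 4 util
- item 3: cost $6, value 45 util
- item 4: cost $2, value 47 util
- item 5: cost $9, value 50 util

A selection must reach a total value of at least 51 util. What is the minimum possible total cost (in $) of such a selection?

6

Subsets with value ≥ 51, sorted by total cost:
- item 2+item 4: cost 6, value 51
- item 3+item 4: cost 8, value 92
- item 4+item 5: cost 11, value 97
Minimum cost: 6 $.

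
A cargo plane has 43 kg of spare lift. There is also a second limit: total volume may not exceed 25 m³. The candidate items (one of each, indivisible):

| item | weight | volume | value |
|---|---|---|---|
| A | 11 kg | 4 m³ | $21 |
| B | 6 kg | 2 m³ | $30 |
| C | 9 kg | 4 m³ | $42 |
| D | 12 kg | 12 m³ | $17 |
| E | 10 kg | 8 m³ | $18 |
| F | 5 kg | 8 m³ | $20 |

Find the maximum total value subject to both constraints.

$113

Feasible sets respecting both limits:
- A+B+C+F: weight 31, volume 18, value 113
- A+B+C+E: weight 36, volume 18, value 111
- A+B+C+D: weight 38, volume 22, value 110
Best: $113.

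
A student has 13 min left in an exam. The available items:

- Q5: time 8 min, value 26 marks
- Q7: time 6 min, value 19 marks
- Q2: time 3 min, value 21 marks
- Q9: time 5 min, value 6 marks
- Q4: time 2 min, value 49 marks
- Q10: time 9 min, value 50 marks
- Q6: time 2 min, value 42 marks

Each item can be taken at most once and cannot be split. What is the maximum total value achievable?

141 marks

This is a 0/1 knapsack; check combinations near the capacity.
- Q4+Q10+Q6: time 2+9+2=13, value 49+50+42=141
- Q7+Q2+Q4+Q6: time 6+3+2+2=13, value 19+21+49+42=131
- Q2+Q9+Q4+Q6: time 3+5+2+2=12, value 21+6+49+42=118
- Q5+Q4+Q6: time 8+2+2=12, value 26+49+42=117
- Q2+Q4+Q6: time 3+2+2=7, value 21+49+42=112
Best: 141 marks.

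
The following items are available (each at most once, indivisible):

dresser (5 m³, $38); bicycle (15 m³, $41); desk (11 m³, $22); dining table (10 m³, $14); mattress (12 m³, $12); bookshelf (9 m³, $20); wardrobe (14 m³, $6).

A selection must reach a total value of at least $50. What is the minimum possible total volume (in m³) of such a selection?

14

Subsets with value ≥ 50, sorted by total volume:
- dresser+bookshelf: volume 14, value 58
- dresser+dining table: volume 15, value 52
- dresser+desk: volume 16, value 60
Minimum volume: 14 m³.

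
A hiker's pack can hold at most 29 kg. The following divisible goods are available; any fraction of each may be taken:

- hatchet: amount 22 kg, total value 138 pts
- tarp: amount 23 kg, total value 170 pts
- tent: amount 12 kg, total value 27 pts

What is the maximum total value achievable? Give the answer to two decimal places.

207.64

Take in order of value per unit:
- tarp (170/23 per unit): all 23 → value 170, running total 170.00
- hatchet (138/22 per unit): 6 of 22 → value 6×138/22 = 37.6364, running total 207.64
Total 207.64.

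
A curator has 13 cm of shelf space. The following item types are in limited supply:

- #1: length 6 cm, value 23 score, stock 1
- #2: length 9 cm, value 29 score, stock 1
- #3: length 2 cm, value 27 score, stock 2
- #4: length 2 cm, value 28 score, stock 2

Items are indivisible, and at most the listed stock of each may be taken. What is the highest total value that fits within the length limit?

Top feasible selections:
- 2×#3 + 2×#4: length 8, value 110
- 1×#1 + 1×#3 + 2×#4: length 12, value 106
Best: 110 score.

110 score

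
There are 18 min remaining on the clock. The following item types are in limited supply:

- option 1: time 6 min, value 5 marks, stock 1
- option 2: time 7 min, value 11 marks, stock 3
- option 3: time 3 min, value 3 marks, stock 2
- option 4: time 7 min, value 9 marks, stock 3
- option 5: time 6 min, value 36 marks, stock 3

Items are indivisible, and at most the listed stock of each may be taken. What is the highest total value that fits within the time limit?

Top feasible selections:
- 3×option 5: time 18, value 108
- 2×option 3 + 2×option 5: time 18, value 78
- 1×option 1 + 2×option 5: time 18, value 77
Best: 108 marks.

108 marks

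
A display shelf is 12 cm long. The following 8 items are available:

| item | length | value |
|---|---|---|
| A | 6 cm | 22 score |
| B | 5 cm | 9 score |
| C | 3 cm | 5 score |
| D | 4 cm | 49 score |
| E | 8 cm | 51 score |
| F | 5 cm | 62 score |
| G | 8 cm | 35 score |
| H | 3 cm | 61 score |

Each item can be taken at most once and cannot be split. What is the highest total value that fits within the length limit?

Check high-value combinations within 12 cm:
- D+F+H: length 4+5+3=12, value 49+62+61=172
- C+F+H: length 3+5+3=11, value 5+62+61=128
- F+H: length 5+3=8, value 62+61=123
Best: 172 score.

172 score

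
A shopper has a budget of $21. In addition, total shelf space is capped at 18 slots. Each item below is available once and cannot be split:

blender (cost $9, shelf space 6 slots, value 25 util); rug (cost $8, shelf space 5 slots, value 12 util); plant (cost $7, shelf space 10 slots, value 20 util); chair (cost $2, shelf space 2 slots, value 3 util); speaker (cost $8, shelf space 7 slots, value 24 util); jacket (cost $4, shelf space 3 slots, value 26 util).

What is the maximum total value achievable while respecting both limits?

Feasible sets respecting both limits:
- blender+speaker+jacket: cost 21, shelf space 16, value 75
- blender+rug+jacket: cost 21, shelf space 14, value 63
- rug+speaker+jacket: cost 20, shelf space 15, value 62
Best: 75 util.

75 util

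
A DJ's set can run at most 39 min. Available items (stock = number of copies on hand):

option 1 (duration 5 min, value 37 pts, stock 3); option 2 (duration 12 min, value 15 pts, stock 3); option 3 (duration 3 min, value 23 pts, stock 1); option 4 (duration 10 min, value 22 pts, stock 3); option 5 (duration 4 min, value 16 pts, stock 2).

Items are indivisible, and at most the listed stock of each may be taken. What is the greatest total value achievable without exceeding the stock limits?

188 pts

Best selections within duration 39 and stock limits:
- 3×option 1 + 1×option 3 + 1×option 4 + 2×option 5: duration 36, value 188
- 3×option 1 + 1×option 2 + 1×option 3 + 2×option 5: duration 38, value 181
- 3×option 1 + 1×option 3 + 2×option 4: duration 38, value 178
Best: 188 pts.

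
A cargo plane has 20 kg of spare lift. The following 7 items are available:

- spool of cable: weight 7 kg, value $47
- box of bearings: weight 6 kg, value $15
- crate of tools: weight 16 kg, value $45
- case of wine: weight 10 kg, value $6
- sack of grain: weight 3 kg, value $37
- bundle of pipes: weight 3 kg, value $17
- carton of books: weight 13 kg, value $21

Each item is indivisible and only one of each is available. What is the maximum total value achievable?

$116

This is a 0/1 knapsack; check combinations near the capacity.
- spool of cable+box of bearings+sack of grain+bundle of pipes: weight 7+6+3+3=19, value 47+15+37+17=116
- spool of cable+sack of grain+bundle of pipes: weight 7+3+3=13, value 47+37+17=101
- spool of cable+box of bearings+sack of grain: weight 7+6+3=16, value 47+15+37=99
- spool of cable+case of wine+sack of grain: weight 7+10+3=20, value 47+6+37=90
Best: $116.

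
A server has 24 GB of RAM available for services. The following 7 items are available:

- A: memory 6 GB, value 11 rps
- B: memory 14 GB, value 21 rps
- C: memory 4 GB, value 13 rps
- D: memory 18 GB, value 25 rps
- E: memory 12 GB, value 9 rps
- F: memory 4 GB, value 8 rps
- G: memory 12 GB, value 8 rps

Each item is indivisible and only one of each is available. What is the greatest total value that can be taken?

45 rps

This is a 0/1 knapsack; check combinations near the capacity.
- A+B+C: memory 6+14+4=24, value 11+21+13=45
- B+C+F: memory 14+4+4=22, value 21+13+8=42
- A+B+F: memory 6+14+4=24, value 11+21+8=40
- C+D: memory 4+18=22, value 13+25=38
- A+D: memory 6+18=24, value 11+25=36
Best: 45 rps.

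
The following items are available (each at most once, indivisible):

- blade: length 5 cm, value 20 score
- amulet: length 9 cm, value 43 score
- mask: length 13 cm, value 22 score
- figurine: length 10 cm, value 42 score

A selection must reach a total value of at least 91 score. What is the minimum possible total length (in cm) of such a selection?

Subsets with value ≥ 91, sorted by total length:
- blade+amulet+figurine: length 24, value 105
- amulet+mask+figurine: length 32, value 107
- blade+amulet+mask+figurine: length 37, value 127
Minimum length: 24 cm.

24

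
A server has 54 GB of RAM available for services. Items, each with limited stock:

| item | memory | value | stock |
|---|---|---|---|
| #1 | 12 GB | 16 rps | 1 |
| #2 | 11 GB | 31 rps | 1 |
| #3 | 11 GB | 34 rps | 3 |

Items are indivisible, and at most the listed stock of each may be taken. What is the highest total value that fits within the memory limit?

133 rps

Top feasible selections:
- 1×#2 + 3×#3: memory 44, value 133
- 1×#1 + 3×#3: memory 45, value 118
- 1×#1 + 1×#2 + 2×#3: memory 45, value 115
- 3×#3: memory 33, value 102
Best: 133 rps.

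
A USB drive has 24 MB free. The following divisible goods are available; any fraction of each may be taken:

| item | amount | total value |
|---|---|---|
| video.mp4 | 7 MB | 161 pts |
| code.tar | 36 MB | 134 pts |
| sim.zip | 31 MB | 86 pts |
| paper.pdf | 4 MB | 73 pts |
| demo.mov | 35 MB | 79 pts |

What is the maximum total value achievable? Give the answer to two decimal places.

Take in order of value per unit:
- video.mp4 (161/7 per unit): all 7 → value 161, running total 161.00
- paper.pdf (73/4 per unit): all 4 → value 73, running total 234.00
- code.tar (134/36 per unit): 13 of 36 → value 13×134/36 = 48.3889, running total 282.39
Total 282.39.

282.39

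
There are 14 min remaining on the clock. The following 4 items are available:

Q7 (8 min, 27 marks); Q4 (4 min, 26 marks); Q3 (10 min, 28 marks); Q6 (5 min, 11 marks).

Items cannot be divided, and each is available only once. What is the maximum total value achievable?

54 marks

Check high-value combinations within 14 min:
- Q4+Q3: time 4+10=14, value 26+28=54
- Q7+Q4: time 8+4=12, value 27+26=53
- Q7+Q6: time 8+5=13, value 27+11=38
Best: 54 marks.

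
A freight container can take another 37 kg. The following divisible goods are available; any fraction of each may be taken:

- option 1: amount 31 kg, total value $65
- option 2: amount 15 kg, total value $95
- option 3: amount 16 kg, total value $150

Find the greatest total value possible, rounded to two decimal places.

257.58

Take in order of value per unit:
- option 3 (150/16 per unit): all 16 → value 150, running total 150.00
- option 2 (95/15 per unit): all 15 → value 95, running total 245.00
- option 1 (65/31 per unit): 6 of 31 → value 6×65/31 = 12.5806, running total 257.58
Total 257.58.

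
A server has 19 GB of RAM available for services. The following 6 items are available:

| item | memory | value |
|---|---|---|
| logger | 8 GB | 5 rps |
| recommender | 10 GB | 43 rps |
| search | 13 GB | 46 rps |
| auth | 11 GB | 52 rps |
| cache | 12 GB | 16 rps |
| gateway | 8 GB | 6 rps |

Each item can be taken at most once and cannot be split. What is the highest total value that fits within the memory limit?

58 rps

Check high-value combinations within 19 GB:
- auth+gateway: memory 11+8=19, value 52+6=58
- logger+auth: memory 8+11=19, value 5+52=57
- auth: memory 11, value 52
Best: 58 rps.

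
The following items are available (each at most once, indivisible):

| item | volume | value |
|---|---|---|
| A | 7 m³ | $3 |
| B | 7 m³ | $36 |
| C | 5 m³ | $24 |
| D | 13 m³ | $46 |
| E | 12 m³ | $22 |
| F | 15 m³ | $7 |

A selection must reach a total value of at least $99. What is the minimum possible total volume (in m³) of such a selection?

Subsets with value ≥ 99, sorted by total volume:
- B+C+D: volume 25, value 106
- A+B+C+D: volume 32, value 109
- B+D+E: volume 32, value 104
Minimum volume: 25 m³.

25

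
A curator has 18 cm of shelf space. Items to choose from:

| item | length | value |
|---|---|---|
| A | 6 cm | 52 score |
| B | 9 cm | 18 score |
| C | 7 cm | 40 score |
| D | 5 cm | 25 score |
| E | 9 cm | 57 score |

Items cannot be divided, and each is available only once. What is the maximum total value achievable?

Check high-value combinations within 18 cm:
- A+C+D: length 6+7+5=18, value 52+40+25=117
- A+E: length 6+9=15, value 52+57=109
- C+E: length 7+9=16, value 40+57=97
- A+C: length 6+7=13, value 52+40=92
- D+E: length 5+9=14, value 25+57=82
Best: 117 score.

117 score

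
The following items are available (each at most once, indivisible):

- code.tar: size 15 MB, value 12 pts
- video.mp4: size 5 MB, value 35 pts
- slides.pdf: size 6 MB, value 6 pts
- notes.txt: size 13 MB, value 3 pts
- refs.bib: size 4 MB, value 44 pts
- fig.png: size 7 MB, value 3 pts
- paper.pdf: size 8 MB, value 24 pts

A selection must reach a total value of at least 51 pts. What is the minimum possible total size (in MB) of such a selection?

9

Subsets with value ≥ 51, sorted by total size:
- video.mp4+refs.bib: size 9, value 79
- refs.bib+paper.pdf: size 12, value 68
Minimum size: 9 MB.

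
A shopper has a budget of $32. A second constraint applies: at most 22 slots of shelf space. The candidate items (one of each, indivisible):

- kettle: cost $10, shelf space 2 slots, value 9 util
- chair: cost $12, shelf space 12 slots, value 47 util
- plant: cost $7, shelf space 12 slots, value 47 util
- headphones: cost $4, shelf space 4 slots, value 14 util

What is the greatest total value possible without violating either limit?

70 util

Feasible sets respecting both limits:
- kettle+chair+headphones: cost 26, shelf space 18, value 70
- kettle+plant+headphones: cost 21, shelf space 18, value 70
- chair+headphones: cost 16, shelf space 16, value 61
Best: 70 util.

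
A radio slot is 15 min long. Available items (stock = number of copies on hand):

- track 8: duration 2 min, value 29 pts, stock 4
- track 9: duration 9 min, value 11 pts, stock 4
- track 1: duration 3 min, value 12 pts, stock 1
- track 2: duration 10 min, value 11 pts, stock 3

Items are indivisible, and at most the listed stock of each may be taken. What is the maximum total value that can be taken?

128 pts

Best selections within duration 15 and stock limits:
- 4×track 8 + 1×track 1: duration 11, value 128
- 4×track 8: duration 8, value 116
- 3×track 8 + 1×track 1: duration 9, value 99
Best: 128 pts.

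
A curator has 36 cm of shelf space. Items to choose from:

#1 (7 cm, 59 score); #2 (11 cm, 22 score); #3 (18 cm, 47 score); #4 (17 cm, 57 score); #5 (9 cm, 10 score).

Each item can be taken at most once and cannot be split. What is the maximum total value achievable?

138 score

Check high-value combinations within 36 cm:
- #1+#2+#4: length 7+11+17=35, value 59+22+57=138
- #1+#2+#3: length 7+11+18=36, value 59+22+47=128
- #1+#4+#5: length 7+17+9=33, value 59+57+10=126
- #1+#4: length 7+17=24, value 59+57=116
Best: 138 score.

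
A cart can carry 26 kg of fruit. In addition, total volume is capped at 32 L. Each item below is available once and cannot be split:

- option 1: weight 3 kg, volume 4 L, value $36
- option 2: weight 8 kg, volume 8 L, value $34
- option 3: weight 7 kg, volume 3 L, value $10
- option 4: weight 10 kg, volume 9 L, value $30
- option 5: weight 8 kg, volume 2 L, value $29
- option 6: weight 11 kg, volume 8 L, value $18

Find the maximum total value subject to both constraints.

$109

Feasible sets respecting both limits:
- option 1+option 2+option 3+option 5: weight 26, volume 17, value 109
- option 1+option 2+option 4: weight 21, volume 21, value 100
- option 1+option 2+option 5: weight 19, volume 14, value 99
Best: $109.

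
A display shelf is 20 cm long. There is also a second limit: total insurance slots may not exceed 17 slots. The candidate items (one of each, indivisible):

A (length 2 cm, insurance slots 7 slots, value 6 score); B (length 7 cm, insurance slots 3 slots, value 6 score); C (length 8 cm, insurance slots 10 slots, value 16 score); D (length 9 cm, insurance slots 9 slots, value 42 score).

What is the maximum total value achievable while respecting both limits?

Feasible sets respecting both limits:
- A+D: length 11, insurance slots 16, value 48
- B+D: length 16, insurance slots 12, value 48
- D: length 9, insurance slots 9, value 42
- A+C: length 10, insurance slots 17, value 22
Best: 48 score.

48 score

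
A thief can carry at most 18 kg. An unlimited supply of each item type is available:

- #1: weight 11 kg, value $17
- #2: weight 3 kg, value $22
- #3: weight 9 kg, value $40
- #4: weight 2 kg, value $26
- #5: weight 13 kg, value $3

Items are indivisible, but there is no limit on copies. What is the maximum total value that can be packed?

Best value-per-unit is #4 at 26/2, and filling with it alone uses weight 9×2=18. No mix of the others beats 9×26 = 234.

$234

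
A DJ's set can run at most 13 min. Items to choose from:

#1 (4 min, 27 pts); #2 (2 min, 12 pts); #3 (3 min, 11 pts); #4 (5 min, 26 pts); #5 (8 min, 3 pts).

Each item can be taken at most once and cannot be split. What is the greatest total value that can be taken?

65 pts

Check high-value combinations within 13 min:
- #1+#2+#4: duration 4+2+5=11, value 27+12+26=65
- #1+#3+#4: duration 4+3+5=12, value 27+11+26=64
- #1+#4: duration 4+5=9, value 27+26=53
- #1+#2+#3: duration 4+2+3=9, value 27+12+11=50
- #2+#3+#4: duration 2+3+5=10, value 12+11+26=49
Best: 65 pts.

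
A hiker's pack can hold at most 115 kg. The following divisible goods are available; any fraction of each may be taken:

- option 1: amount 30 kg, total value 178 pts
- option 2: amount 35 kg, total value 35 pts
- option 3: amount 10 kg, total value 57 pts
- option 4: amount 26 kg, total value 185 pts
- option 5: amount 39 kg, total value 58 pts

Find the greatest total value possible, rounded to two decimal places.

488.00

Take in order of value per unit:
- option 4 (185/26 per unit): all 26 → value 185, running total 185.00
- option 1 (178/30 per unit): all 30 → value 178, running total 363.00
- option 3 (57/10 per unit): all 10 → value 57, running total 420.00
- option 5 (58/39 per unit): all 39 → value 58, running total 478.00
- option 2 (35/35 per unit): 10 of 35 → value 10×35/35 = 10.0000, running total 488.00
Total 488.00.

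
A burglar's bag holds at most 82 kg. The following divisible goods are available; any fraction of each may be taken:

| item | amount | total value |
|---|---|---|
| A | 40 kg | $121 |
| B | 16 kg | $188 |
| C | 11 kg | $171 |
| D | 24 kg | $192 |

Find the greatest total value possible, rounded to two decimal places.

644.78

Take in order of value per unit:
- C (171/11 per unit): all 11 → value 171, running total 171.00
- B (188/16 per unit): all 16 → value 188, running total 359.00
- D (192/24 per unit): all 24 → value 192, running total 551.00
- A (121/40 per unit): 31 of 40 → value 31×121/40 = 93.7750, running total 644.78
Total 644.78.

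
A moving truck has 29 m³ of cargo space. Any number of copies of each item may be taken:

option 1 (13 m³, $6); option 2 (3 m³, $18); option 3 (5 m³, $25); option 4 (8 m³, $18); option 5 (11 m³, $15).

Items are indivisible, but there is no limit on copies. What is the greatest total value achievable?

$169

Best value-per-unit is option 2 at 18/3; filling with it alone gives 9×18 = 162.
Optimal mix: 8×option 2 + 1×option 3 → volume 29, value 169.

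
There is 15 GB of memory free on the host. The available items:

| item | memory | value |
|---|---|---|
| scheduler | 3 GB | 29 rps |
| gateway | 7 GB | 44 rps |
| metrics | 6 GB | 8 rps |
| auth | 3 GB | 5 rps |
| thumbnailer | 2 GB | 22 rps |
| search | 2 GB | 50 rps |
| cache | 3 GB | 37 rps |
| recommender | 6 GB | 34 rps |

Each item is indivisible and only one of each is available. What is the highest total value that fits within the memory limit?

Check high-value combinations within 15 GB:
- scheduler+gateway+search+cache: memory 3+7+2+3=15, value 29+44+50+37=160
- gateway+thumbnailer+search+cache: memory 7+2+2+3=14, value 44+22+50+37=153
- scheduler+search+cache+recommender: memory 3+2+3+6=14, value 29+50+37+34=150
- scheduler+gateway+thumbnailer+search: memory 3+7+2+2=14, value 29+44+22+50=145
Best: 160 rps.

160 rps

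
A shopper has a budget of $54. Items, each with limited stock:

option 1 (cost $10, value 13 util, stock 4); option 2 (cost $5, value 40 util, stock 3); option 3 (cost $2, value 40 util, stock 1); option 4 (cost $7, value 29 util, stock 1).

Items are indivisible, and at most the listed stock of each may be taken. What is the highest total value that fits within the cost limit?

228 util

Best selections within cost 54 and stock limits:
- 3×option 1 + 3×option 2 + 1×option 3 + 1×option 4: cost 54, value 228
- 2×option 1 + 3×option 2 + 1×option 3 + 1×option 4: cost 44, value 215
- 1×option 1 + 3×option 2 + 1×option 3 + 1×option 4: cost 34, value 202
- 3×option 1 + 3×option 2 + 1×option 3: cost 47, value 199
Best: 228 util.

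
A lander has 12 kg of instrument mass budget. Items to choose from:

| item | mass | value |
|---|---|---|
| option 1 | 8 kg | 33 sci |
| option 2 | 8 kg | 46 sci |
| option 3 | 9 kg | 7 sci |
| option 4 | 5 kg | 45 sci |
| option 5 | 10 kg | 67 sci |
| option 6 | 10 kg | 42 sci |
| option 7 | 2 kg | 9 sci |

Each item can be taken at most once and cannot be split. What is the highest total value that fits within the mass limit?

76 sci

Check high-value combinations within 12 kg:
- option 5+option 7: mass 10+2=12, value 67+9=76
- option 5: mass 10, value 67
- option 2+option 7: mass 8+2=10, value 46+9=55
- option 4+option 7: mass 5+2=7, value 45+9=54
Best: 76 sci.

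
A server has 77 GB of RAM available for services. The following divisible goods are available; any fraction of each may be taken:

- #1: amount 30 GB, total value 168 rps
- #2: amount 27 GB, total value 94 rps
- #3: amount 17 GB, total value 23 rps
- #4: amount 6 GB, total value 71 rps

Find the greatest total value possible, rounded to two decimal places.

Take in order of value per unit:
- #4 (71/6 per unit): all 6 → value 71, running total 71.00
- #1 (168/30 per unit): all 30 → value 168, running total 239.00
- #2 (94/27 per unit): all 27 → value 94, running total 333.00
- #3 (23/17 per unit): 14 of 17 → value 14×23/17 = 18.9412, running total 351.94
Total 351.94.

351.94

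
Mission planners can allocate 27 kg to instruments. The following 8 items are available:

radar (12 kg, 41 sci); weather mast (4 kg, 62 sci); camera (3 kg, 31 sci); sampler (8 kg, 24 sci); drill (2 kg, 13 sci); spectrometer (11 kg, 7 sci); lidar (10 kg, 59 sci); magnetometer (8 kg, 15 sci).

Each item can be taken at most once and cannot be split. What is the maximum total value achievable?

189 sci

Check high-value combinations within 27 kg:
- weather mast+camera+sampler+drill+lidar: mass 4+3+8+2+10=27, value 62+31+24+13+59=189
- weather mast+camera+drill+lidar+magnetometer: mass 4+3+2+10+8=27, value 62+31+13+59+15=180
- weather mast+camera+sampler+lidar: mass 4+3+8+10=25, value 62+31+24+59=176
- weather mast+camera+lidar+magnetometer: mass 4+3+10+8=25, value 62+31+59+15=167
- weather mast+camera+drill+lidar: mass 4+3+2+10=19, value 62+31+13+59=165
Best: 189 sci.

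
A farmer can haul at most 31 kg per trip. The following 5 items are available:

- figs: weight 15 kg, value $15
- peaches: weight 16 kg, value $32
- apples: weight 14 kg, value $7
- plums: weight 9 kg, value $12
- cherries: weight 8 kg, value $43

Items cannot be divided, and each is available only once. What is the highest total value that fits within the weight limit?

This is a 0/1 knapsack; check combinations near the capacity.
- peaches+cherries: weight 16+8=24, value 32+43=75
- apples+plums+cherries: weight 14+9+8=31, value 7+12+43=62
- figs+cherries: weight 15+8=23, value 15+43=58
- plums+cherries: weight 9+8=17, value 12+43=55
- apples+cherries: weight 14+8=22, value 7+43=50
Best: $75.

$75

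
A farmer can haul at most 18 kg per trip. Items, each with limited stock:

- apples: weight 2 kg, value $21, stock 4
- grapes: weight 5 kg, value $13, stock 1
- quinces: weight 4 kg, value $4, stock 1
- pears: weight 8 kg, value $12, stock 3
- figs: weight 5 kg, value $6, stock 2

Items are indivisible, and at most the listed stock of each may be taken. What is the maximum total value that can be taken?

Best selections within weight 18 and stock limits:
- 4×apples + 1×grapes + 1×figs: weight 18, value 103
- 4×apples + 1×grapes + 1×quinces: weight 17, value 101
Best: $103.

$103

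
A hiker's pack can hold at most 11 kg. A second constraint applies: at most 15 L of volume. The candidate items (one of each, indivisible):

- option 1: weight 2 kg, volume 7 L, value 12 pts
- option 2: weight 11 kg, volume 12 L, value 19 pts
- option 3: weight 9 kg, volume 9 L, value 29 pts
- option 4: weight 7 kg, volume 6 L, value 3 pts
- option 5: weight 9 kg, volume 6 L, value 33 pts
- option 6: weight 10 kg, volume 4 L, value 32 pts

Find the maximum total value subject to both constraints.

45 pts

Feasible sets respecting both limits:
- option 1+option 5: weight 11, volume 13, value 45
- option 5: weight 9, volume 6, value 33
- option 6: weight 10, volume 4, value 32
Best: 45 pts.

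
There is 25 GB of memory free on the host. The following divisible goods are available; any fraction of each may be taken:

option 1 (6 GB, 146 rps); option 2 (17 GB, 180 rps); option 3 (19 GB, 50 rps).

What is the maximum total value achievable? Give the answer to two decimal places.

331.26

Take in order of value per unit:
- option 1 (146/6 per unit): all 6 → value 146, running total 146.00
- option 2 (180/17 per unit): all 17 → value 180, running total 326.00
- option 3 (50/19 per unit): 2 of 19 → value 2×50/19 = 5.2632, running total 331.26
Total 331.26.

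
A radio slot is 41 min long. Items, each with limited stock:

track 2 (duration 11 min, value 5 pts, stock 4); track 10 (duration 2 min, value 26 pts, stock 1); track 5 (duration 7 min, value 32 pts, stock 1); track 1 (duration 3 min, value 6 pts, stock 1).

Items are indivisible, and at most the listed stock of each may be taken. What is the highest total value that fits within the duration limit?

Top feasible selections:
- 2×track 2 + 1×track 10 + 1×track 5 + 1×track 1: duration 34, value 74
- 1×track 2 + 1×track 10 + 1×track 5 + 1×track 1: duration 23, value 69
- 2×track 2 + 1×track 10 + 1×track 5: duration 31, value 68
- 1×track 10 + 1×track 5 + 1×track 1: duration 12, value 64
Best: 74 pts.

74 pts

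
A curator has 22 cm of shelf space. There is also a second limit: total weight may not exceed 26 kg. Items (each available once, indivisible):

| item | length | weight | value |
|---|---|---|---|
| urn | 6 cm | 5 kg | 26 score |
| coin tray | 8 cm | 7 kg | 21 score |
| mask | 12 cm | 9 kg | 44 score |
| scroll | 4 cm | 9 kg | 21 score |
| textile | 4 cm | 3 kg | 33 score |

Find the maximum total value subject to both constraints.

103 score

Feasible sets respecting both limits:
- urn+mask+textile: length 22, weight 17, value 103
- urn+coin tray+scroll+textile: length 22, weight 24, value 101
- mask+scroll+textile: length 20, weight 21, value 98
Best: 103 score.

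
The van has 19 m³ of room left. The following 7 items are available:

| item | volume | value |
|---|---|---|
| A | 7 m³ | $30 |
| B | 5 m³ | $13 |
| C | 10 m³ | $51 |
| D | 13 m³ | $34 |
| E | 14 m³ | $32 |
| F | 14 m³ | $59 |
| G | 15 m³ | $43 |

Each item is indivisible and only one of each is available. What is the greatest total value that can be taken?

$81

This is a 0/1 knapsack; check combinations near the capacity.
- A+C: volume 7+10=17, value 30+51=81
- B+F: volume 5+14=19, value 13+59=72
- B+C: volume 5+10=15, value 13+51=64
Best: $81.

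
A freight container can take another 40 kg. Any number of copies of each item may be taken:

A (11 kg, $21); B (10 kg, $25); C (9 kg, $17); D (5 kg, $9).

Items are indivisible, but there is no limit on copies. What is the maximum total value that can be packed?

$100

Best value-per-unit is B at 25/10, and filling with it alone uses weight 4×10=40. No mix of the others beats 4×25 = 100.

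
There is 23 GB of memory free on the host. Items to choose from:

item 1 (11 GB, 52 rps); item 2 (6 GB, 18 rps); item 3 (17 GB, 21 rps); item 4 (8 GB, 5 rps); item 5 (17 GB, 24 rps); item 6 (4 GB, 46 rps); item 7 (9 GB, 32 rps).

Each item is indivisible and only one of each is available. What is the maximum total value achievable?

116 rps

Check high-value combinations within 23 GB:
- item 1+item 2+item 6: memory 11+6+4=21, value 52+18+46=116
- item 1+item 4+item 6: memory 11+8+4=23, value 52+5+46=103
- item 1+item 6: memory 11+4=15, value 52+46=98
Best: 116 rps.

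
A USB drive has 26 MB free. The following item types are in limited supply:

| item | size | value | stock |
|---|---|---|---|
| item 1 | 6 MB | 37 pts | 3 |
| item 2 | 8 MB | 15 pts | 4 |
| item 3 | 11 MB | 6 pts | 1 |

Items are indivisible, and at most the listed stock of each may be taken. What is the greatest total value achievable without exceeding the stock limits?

126 pts

Top feasible selections:
- 3×item 1 + 1×item 2: size 26, value 126
- 3×item 1: size 18, value 111
- 2×item 1 + 1×item 2: size 20, value 89
Best: 126 pts.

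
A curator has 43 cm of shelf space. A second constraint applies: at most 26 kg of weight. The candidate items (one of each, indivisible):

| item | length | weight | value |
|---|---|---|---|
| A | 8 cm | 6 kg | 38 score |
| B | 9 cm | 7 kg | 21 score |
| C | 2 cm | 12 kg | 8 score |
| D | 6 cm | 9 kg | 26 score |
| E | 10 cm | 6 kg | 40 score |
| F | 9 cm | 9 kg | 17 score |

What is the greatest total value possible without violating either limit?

Feasible sets respecting both limits:
- A+D+E: length 24, weight 21, value 104
- A+B+E: length 27, weight 19, value 99
- A+E+F: length 27, weight 21, value 95
Best: 104 score.

104 score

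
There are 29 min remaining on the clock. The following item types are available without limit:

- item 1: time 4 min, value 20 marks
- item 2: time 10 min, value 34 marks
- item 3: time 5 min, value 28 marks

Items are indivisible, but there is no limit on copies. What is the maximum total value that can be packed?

Best value-per-unit is item 3 at 28/5; filling with it alone gives 5×28 = 140.
Optimal mix: 1×item 1 + 5×item 3 → time 29, value 160.

160 marks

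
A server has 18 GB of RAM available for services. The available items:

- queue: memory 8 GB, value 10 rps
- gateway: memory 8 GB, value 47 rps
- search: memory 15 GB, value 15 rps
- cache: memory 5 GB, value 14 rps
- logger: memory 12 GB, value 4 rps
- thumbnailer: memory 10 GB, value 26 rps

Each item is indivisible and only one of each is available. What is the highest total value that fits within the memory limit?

73 rps

Check high-value combinations within 18 GB:
- gateway+thumbnailer: memory 8+10=18, value 47+26=73
- gateway+cache: memory 8+5=13, value 47+14=61
- queue+gateway: memory 8+8=16, value 10+47=57
- gateway: memory 8, value 47
Best: 73 rps.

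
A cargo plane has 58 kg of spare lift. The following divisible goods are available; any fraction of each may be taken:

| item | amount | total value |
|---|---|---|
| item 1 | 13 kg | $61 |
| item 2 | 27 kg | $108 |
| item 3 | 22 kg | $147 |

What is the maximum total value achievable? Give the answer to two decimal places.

300.00

Take in order of value per unit:
- item 3 (147/22 per unit): all 22 → value 147, running total 147.00
- item 1 (61/13 per unit): all 13 → value 61, running total 208.00
- item 2 (108/27 per unit): 23 of 27 → value 23×108/27 = 92.0000, running total 300.00
Total 300.00.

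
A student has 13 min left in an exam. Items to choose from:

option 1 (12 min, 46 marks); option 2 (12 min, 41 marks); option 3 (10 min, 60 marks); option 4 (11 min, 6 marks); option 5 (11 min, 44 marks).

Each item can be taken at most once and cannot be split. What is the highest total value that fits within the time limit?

Check high-value combinations within 13 min:
- option 3: time 10, value 60
- option 1: time 12, value 46
- option 5: time 11, value 44
- option 2: time 12, value 41
- option 4: time 11, value 6
Best: 60 marks.

60 marks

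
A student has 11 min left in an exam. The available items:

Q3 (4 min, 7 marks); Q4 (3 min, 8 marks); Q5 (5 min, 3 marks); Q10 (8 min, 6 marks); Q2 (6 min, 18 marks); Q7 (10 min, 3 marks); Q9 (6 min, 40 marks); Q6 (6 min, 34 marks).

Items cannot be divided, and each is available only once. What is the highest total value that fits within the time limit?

48 marks

Check high-value combinations within 11 min:
- Q4+Q9: time 3+6=9, value 8+40=48
- Q3+Q9: time 4+6=10, value 7+40=47
- Q5+Q9: time 5+6=11, value 3+40=43
Best: 48 marks.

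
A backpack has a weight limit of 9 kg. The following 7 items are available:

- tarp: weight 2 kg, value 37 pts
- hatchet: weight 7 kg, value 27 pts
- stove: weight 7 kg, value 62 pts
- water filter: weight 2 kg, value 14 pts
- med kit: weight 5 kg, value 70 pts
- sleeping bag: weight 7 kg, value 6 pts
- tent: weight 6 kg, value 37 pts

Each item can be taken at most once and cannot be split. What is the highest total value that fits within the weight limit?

121 pts

Check high-value combinations within 9 kg:
- tarp+water filter+med kit: weight 2+2+5=9, value 37+14+70=121
- tarp+med kit: weight 2+5=7, value 37+70=107
- tarp+stove: weight 2+7=9, value 37+62=99
- water filter+med kit: weight 2+5=7, value 14+70=84
- stove+water filter: weight 7+2=9, value 62+14=76
Best: 121 pts.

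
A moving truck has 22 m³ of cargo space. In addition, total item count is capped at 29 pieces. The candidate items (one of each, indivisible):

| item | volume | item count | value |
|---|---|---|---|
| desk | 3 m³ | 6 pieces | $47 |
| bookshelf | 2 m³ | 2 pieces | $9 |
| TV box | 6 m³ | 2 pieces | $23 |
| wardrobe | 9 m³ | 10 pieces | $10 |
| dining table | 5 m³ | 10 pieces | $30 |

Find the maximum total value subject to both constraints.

Feasible sets respecting both limits:
- desk+bookshelf+TV box+dining table: volume 16, item count 20, value 109
- desk+TV box+dining table: volume 14, item count 18, value 100
- desk+bookshelf+wardrobe+dining table: volume 19, item count 28, value 96
Best: $109.

$109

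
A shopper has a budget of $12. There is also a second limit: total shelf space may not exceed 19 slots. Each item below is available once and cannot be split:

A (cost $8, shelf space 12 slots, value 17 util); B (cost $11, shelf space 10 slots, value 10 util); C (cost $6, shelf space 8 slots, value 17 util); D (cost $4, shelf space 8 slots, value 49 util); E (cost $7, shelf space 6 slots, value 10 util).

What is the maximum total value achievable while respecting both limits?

66 util

Feasible sets respecting both limits:
- C+D: cost 10, shelf space 16, value 66
- D+E: cost 11, shelf space 14, value 59
- D: cost 4, shelf space 8, value 49
Best: 66 util.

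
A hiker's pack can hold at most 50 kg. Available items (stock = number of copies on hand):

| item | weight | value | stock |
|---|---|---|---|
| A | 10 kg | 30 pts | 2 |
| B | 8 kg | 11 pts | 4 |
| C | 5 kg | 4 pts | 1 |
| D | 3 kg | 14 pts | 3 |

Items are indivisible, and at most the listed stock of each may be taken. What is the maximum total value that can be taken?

Top feasible selections:
- 2×A + 2×B + 1×C + 3×D: weight 50, value 128
- 2×A + 2×B + 3×D: weight 45, value 124
- 2×A + 3×B + 2×D: weight 50, value 121
Best: 128 pts.

128 pts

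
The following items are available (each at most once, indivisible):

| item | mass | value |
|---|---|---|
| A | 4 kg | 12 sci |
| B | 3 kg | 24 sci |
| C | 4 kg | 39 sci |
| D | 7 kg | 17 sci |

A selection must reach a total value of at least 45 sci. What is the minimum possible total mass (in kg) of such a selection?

7

Subsets with value ≥ 45, sorted by total mass:
- B+C: mass 7, value 63
- A+C: mass 8, value 51
Minimum mass: 7 kg.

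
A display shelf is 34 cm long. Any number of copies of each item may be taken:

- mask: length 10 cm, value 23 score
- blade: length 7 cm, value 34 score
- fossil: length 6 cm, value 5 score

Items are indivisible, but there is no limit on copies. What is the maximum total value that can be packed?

141 score

Best value-per-unit is blade at 34/7; filling with it alone gives 4×34 = 136.
Optimal mix: 4×blade + 1×fossil → length 34, value 141.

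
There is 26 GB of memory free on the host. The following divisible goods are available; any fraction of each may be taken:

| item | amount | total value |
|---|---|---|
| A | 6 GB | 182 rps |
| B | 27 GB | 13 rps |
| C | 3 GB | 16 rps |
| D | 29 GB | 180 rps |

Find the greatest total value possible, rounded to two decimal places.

Take in order of value per unit:
- A (182/6 per unit): all 6 → value 182, running total 182.00
- D (180/29 per unit): 20 of 29 → value 20×180/29 = 124.1379, running total 306.14
Total 306.14.

306.14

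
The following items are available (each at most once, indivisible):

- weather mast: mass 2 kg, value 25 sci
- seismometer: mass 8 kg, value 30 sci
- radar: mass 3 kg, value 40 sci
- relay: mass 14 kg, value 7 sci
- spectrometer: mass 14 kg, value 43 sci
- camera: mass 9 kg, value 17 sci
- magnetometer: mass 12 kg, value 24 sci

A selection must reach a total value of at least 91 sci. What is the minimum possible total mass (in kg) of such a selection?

Subsets with value ≥ 91, sorted by total mass:
- weather mast+seismometer+radar: mass 13, value 95
- weather mast+radar+spectrometer: mass 19, value 108
Minimum mass: 13 kg.

13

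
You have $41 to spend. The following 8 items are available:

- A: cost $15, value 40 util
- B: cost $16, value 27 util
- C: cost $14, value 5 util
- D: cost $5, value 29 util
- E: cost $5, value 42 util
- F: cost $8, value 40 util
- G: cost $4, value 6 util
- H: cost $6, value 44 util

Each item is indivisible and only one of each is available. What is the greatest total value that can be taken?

This is a 0/1 knapsack; check combinations near the capacity.
- A+D+E+F+H: cost 15+5+5+8+6=39, value 40+29+42+40+44=195
- B+D+E+F+H: cost 16+5+5+8+6=40, value 27+29+42+40+44=182
- A+E+F+G+H: cost 15+5+8+4+6=38, value 40+42+40+6+44=172
Best: 195 util.

195 util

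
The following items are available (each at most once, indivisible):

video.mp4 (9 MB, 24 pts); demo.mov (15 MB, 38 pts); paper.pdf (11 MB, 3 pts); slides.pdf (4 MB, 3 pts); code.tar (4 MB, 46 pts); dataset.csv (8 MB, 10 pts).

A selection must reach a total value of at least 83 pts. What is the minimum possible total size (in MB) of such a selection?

Subsets with value ≥ 83, sorted by total size:
- demo.mov+code.tar: size 19, value 84
- demo.mov+slides.pdf+code.tar: size 23, value 87
- video.mp4+slides.pdf+code.tar+dataset.csv: size 25, value 83
Minimum size: 19 MB.

19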